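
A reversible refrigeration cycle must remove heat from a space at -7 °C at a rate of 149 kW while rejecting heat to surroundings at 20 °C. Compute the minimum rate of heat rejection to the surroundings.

T_H = 20 °C → 20 + 273.15 = 293.15 K.
T_C = -7 °C → -7 + 273.15 = 266.15 K.
For a reversible cycle Q_H/Q_C = T_H/T_C, so Q_H = Q_C·T_H/T_C = 149 × 293.15/266.15 = 164 kW.

Q̇_H ≈ 164 kW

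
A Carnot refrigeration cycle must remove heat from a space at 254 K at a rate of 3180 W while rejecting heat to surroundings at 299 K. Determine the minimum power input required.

Ẇ_in ≈ 563.4 W

The reversible coefficient of performance is COP_R = T_C/(T_H − T_C) = 254.00/45.00 = 5.6444.
W = Q_C/COP_R = 3180/5.6444 = 563.4 W.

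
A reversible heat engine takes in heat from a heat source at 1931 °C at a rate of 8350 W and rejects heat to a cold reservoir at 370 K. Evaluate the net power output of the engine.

Ẇ ≈ 6950 W

T_H = 1931 °C → 1931 + 273.15 = 2204.15 K.
Since the cycle is reversible, η = 1 − T_C/T_H = 1 − 370.00/2204.15 = 0.8321.
W = η·Q_H = 0.8321 × 8350 = 6950 W.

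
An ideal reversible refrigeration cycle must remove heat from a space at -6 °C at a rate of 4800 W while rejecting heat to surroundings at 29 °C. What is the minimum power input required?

T_H = 29 °C → 29 + 273.15 = 302.15 K.
T_C = -6 °C → -6 + 273.15 = 267.15 K.
Carnot COP: COP_R = T_C/(T_H − T_C) = 267.15/35.00 = 7.6329.
W = Q_C/COP_R = 4800/7.6329 = 629 W.

Ẇ_in ≈ 629 W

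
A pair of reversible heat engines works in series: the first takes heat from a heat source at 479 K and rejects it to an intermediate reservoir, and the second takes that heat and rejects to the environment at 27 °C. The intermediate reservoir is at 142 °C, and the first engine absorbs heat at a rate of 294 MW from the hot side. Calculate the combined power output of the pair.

Ẇ_total ≈ 110 MW

T_C = 27 °C → 27 + 273.15 = 300.15 K.
Two reversible stages in series are equivalent to a single Carnot engine between T_H and T_C, so η_total = 1 − T_C/T_H = 1 − 300.15/479.00 = 0.3734.
W_total = η_total · Q_H = 0.3734 × 294 = 110 MW.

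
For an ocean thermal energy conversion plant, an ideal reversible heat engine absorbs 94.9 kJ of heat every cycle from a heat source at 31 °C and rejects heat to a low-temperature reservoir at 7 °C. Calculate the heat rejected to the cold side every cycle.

T_H = 31 °C → 31 + 273.15 = 304.15 K.
T_C = 7 °C → 7 + 273.15 = 280.15 K.
η_rev = 1 − T_C/T_H = 1 − 280.15/304.15 = 0.0789.
For a reversible cycle Q_C/Q_H = T_C/T_H, so Q_C = 94.9 × 280.15/304.15 = 87.4 kJ.

Q_C ≈ 87.4 kJ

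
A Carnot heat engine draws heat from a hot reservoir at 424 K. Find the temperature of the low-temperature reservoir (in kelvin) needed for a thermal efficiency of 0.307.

T_C ≈ 294 K

From η = 1 − T_C/T_H, T_C = T_H·(1 − η) = 424.00 × (1 − 0.307) = 294 K.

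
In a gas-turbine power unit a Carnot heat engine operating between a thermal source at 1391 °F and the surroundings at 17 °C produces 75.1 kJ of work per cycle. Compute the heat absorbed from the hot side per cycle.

T_H = 1391 °F → (1391 − 32) × 5/9 = 755.00 °C = 1028.15 K.
T_C = 17 °C → 17 + 273.15 = 290.15 K.
Since the cycle is reversible, η = 1 − T_C/T_H = 1 − 290.15/1028.15 = 0.7178.
Q_H = W/η = 75.1/0.7178 = 105 kJ.

Q_H ≈ 105 kJ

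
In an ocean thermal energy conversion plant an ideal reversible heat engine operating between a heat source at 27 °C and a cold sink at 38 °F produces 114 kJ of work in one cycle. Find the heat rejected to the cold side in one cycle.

Q_C ≈ 1330 kJ

T_H = 27 °C → 27 + 273.15 = 300.15 K.
T_C = 38 °F → (38 − 32) × 5/9 = 3.33 °C = 276.48 K.
Since the cycle is reversible, η = 1 − T_C/T_H = 1 − 276.48/300.15 = 0.0788.
Since Q_C/Q_H = T_C/T_H and Q_H = W/η, Q_C = W·T_C/(T_H − T_C) = 114 × 276.48/23.67 = 1330 kJ.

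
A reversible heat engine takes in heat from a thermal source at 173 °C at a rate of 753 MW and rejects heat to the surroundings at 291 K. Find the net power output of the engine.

Ẇ ≈ 262 MW

T_H = 173 °C → 173 + 273.15 = 446.15 K.
The Carnot efficiency is η = 1 − T_C/T_H = 1 − 291.00/446.15 = 0.3478.
W = η·Q_H = 0.3478 × 753 = 262 MW.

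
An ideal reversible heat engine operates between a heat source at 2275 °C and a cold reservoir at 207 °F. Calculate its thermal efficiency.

η ≈ 0.855

T_H = 2275 °C → 2275 + 273.15 = 2548.15 K.
T_C = 207 °F → (207 − 32) × 5/9 = 97.22 °C = 370.37 K.
For a reversible engine, η = 1 − T_C/T_H = 1 − 370.37/2548.15 = 0.855.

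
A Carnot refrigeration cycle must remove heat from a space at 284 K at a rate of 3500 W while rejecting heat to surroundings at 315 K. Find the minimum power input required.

Ẇ_in ≈ 382 W

Carnot COP: COP_R = T_C/(T_H − T_C) = 284.00/31.00 = 9.1613.
W = Q_C/COP_R = 3500/9.1613 = 382 W.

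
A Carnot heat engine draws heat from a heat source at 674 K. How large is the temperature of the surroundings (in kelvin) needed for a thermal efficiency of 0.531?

From η = 1 − T_C/T_H, T_C = T_H·(1 − η) = 674.00 × (1 − 0.531) = 316 K.

T_C ≈ 316 K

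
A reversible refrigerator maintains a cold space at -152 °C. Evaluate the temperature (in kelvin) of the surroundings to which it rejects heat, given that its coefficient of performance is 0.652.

T_H ≈ 307 K

T_C = -152 °C → -152 + 273.15 = 121.15 K.
COP_R = T_C/(T_H − T_C) ⇒ T_H = T_C·(1 + 1/COP_R) = 121.15 × (1 + 1/0.652) = 307 K.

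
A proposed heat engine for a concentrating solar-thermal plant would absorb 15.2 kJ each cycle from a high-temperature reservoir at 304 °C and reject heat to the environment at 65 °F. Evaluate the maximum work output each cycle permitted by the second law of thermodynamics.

W_max ≈ 7.523 kJ

T_H = 304 °C → 304 + 273.15 = 577.15 K.
T_C = 65 °F → (65 − 32) × 5/9 = 18.33 °C = 291.48 K.
No engine can exceed the Carnot limit: η_max = 1 − T_C/T_H = 1 − 291.48/577.15 = 0.4950.
W_max = η_max · Q_H = 0.4950 × 15.2 = 7.523 kJ.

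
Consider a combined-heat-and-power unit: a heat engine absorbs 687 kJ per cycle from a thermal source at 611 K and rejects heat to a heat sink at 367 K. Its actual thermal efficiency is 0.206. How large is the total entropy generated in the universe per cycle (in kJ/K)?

ΔS_univ ≈ 0.362 kJ/K

W = η·Q_H = 0.206 × 687 = 141.5 kJ, so Q_C = Q_H − W = 545.5 kJ.
The hot reservoir loses entropy Q_H/T_H = 687/611.00 = 1.124 kJ/K; the cold reservoir gains Q_C/T_C = 545.5/367.00 = 1.486 kJ/K.
ΔS_univ = −Q_H/T_H + Q_C/T_C = 0.362 kJ/K (> 0, since η = 0.206 < η_Carnot = 0.399).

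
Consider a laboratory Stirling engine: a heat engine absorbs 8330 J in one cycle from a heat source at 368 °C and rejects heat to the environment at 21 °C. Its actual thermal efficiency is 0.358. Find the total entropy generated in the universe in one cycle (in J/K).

ΔS_univ ≈ 5.19 J/K

T_H = 368 °C → 368 + 273.15 = 641.15 K.
T_C = 21 °C → 21 + 273.15 = 294.15 K.
W = η·Q_H = 0.358 × 8330 = 2982 J, so Q_C = Q_H − W = 5348 J.
Entropy balance on the reservoirs: −Q_H/T_H = -12.99 J/K, +Q_C/T_C = 18.18 J/K.
ΔS_univ = −Q_H/T_H + Q_C/T_C = 5.19 J/K (> 0, since η = 0.358 < η_Carnot = 0.541).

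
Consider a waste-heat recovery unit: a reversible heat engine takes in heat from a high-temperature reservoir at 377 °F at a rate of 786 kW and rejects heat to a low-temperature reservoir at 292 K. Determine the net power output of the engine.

T_H = 377 °F → (377 − 32) × 5/9 = 191.67 °C = 464.82 K.
Since the cycle is reversible, η = 1 − T_C/T_H = 1 − 292.00/464.82 = 0.3718.
W = η·Q_H = 0.3718 × 786 = 292 kW.

Ẇ ≈ 292 kW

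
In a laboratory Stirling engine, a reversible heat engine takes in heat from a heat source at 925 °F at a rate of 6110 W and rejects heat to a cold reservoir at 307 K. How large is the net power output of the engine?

Ẇ ≈ 3672 W

T_H = 925 °F → (925 − 32) × 5/9 = 496.11 °C = 769.26 K.
η_rev = 1 − T_C/T_H = 1 − 307.00/769.26 = 0.6009.
W = η·Q_H = 0.6009 × 6110 = 3672 W.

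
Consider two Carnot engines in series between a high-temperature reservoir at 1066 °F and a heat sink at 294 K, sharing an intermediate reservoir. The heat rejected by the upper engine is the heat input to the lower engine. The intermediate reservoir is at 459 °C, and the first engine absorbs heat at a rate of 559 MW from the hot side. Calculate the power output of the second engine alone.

T_H = 1066 °F → (1066 − 32) × 5/9 = 574.44 °C = 847.59 K.
T_m = 459 °C → 459 + 273.15 = 732.15 K.
Heat entering the second stage: Q_m = Q_H·(T_m/T_H) = 559 × 732.15/847.59 = 483 MW.
Second-stage efficiency η₂ = 1 − T_C/T_m = 1 − 294.00/732.15 = 0.5984, so W₂ = η₂·Q_m = 289 MW.

Ẇ₂ ≈ 289 MW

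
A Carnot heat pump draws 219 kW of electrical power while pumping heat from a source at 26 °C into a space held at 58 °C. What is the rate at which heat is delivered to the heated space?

T_H = 58 °C → 58 + 273.15 = 331.15 K.
T_C = 26 °C → 26 + 273.15 = 299.15 K.
The Carnot heat-pump COP is COP_HP = T_H/(T_H − T_C) = 331.15/32.00 = 10.3484.
Q_H = COP_HP · W = 10.3484 × 219 = 2266 kW.

Q̇_H ≈ 2266 kW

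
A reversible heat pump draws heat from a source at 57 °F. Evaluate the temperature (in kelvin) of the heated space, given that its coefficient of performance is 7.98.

T_C = 57 °F → (57 − 32) × 5/9 = 13.89 °C = 287.04 K.
COP_HP = T_H/(T_H − T_C) ⇒ T_H = T_C·COP_HP/(COP_HP − 1) = 287.04 × 7.98/(7.98 − 1) = 328 K.

T_H ≈ 328 K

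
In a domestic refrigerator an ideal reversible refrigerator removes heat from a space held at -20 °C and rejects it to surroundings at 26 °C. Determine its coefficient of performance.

T_H = 26 °C → 26 + 273.15 = 299.15 K.
T_C = -20 °C → -20 + 273.15 = 253.15 K.
COP_R = T_C/(T_H − T_C) = 253.15/(299.15 − 253.15) = 5.50.

COP_R ≈ 5.50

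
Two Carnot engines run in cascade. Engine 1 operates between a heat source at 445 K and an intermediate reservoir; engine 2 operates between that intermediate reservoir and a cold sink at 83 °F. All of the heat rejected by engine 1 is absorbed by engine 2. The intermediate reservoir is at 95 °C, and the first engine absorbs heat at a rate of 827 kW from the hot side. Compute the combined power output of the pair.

T_C = 83 °F → (83 − 32) × 5/9 = 28.33 °C = 301.48 K.
Two reversible stages in series are equivalent to a single Carnot engine between T_H and T_C, so η_total = 1 − T_C/T_H = 1 − 301.48/445.00 = 0.3225.
W_total = η_total · Q_H = 0.3225 × 827 = 267 kW.

Ẇ_total ≈ 267 kW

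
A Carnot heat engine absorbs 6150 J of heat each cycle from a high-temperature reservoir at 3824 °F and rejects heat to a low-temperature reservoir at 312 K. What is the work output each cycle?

W ≈ 5340 J

T_H = 3824 °F → (3824 − 32) × 5/9 = 2106.67 °C = 2379.82 K.
Carnot efficiency: η = 1 − T_C/T_H = 1 − 312.00/2379.82 = 0.8689.
W = η·Q_H = 0.8689 × 6150 = 5340 J.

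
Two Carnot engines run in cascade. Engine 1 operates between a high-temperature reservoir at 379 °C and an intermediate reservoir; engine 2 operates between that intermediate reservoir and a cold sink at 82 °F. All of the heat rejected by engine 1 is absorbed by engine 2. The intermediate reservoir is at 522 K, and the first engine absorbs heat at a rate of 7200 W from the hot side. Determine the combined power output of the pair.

Ẇ_total ≈ 3880 W

T_H = 379 °C → 379 + 273.15 = 652.15 K.
T_C = 82 °F → (82 − 32) × 5/9 = 27.78 °C = 300.93 K.
Two reversible stages in series are equivalent to a single Carnot engine between T_H and T_C, so η_total = 1 − T_C/T_H = 1 − 300.93/652.15 = 0.5386.
W_total = η_total · Q_H = 0.5386 × 7200 = 3880 W.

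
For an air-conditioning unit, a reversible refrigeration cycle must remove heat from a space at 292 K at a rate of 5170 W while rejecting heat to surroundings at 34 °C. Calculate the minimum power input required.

Ẇ_in ≈ 268.2 W

T_H = 34 °C → 34 + 273.15 = 307.15 K.
For a reversible refrigerator, COP_R = T_C/(T_H − T_C) = 292.00/15.15 = 19.2739.
W = Q_C/COP_R = 5170/19.2739 = 268.2 W.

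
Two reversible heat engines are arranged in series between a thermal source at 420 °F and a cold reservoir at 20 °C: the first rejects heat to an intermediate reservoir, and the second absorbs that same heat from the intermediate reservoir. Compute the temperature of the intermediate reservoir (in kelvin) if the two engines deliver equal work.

T_m ≈ 391 K

T_H = 420 °F → (420 − 32) × 5/9 = 215.56 °C = 488.71 K.
T_C = 20 °C → 20 + 273.15 = 293.15 K.
For reversible stages Q_m = Q_H·(T_m/T_H). Setting W₁ = Q_H(1 − T_m/T_H) equal to W₂ = Q_m(1 − T_C/T_m) = Q_H·(T_m − T_C)/T_H gives T_H − T_m = T_m − T_C, so T_m = (T_H + T_C)/2 = (488.71 + 293.15)/2 = 391 K.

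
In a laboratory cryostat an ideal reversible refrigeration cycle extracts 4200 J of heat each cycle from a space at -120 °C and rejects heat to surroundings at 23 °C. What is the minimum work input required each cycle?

W_in ≈ 3920 J

T_H = 23 °C → 23 + 273.15 = 296.15 K.
T_C = -120 °C → -120 + 273.15 = 153.15 K.
COP_R = T_C/(T_H − T_C) = 153.15/143.00 = 1.0710.
W = Q_C/COP_R = 4200/1.0710 = 3920 J.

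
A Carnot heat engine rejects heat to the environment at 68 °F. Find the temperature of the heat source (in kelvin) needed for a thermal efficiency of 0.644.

T_C = 68 °F → (68 − 32) × 5/9 = 20.00 °C = 293.15 K.
From η = 1 − T_C/T_H, solving for T_H gives T_H = T_C/(1 − η) = 293.15/(1 − 0.644) = 823 K.

T_H ≈ 823 K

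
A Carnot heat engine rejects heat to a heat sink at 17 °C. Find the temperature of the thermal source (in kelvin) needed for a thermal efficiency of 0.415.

T_H ≈ 496 K

T_C = 17 °C → 17 + 273.15 = 290.15 K.
From η = 1 − T_C/T_H, solving for T_H gives T_H = T_C/(1 − η) = 290.15/(1 − 0.415) = 496 K.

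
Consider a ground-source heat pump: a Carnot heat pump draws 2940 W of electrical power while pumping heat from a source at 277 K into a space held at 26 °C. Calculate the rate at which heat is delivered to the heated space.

T_H = 26 °C → 26 + 273.15 = 299.15 K.
For a reversible heat pump, COP_HP = T_H/(T_H − T_C) = 299.15/22.15 = 13.5056.
Q_H = COP_HP · W = 13.5056 × 2940 = 39700 W.

Q̇_H ≈ 39700 W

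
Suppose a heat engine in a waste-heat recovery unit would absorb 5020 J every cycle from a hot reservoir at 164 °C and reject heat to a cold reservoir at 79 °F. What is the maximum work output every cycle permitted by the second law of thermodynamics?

T_H = 164 °C → 164 + 273.15 = 437.15 K.
T_C = 79 °F → (79 − 32) × 5/9 = 26.11 °C = 299.26 K.
No engine can exceed the Carnot limit: η_max = 1 − T_C/T_H = 1 − 299.26/437.15 = 0.3154.
W_max = η_max · Q_H = 0.3154 × 5020 = 1583 J.

W_max ≈ 1583 J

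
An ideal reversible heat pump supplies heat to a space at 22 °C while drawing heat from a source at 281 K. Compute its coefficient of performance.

T_H = 22 °C → 22 + 273.15 = 295.15 K.
For a reversible heat pump, COP_HP = T_H/(T_H − T_C) = 295.15/(295.15 − 281.00) = 20.9.

COP_HP ≈ 20.9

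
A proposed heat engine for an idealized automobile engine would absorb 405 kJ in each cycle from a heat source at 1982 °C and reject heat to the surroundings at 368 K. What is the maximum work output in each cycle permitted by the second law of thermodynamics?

T_H = 1982 °C → 1982 + 273.15 = 2255.15 K.
By the Carnot theorem, η_max = 1 − T_C/T_H = 1 − 368.00/2255.15 = 0.8368.
W_max = η_max · Q_H = 0.8368 × 405 = 339 kJ.

W_max ≈ 339 kJ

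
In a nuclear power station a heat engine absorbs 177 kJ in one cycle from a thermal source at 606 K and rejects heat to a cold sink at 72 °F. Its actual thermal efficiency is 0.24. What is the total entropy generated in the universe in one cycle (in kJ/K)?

T_C = 72 °F → (72 − 32) × 5/9 = 22.22 °C = 295.37 K.
W = η·Q_H = 0.24 × 177 = 42.48 kJ, so Q_C = Q_H − W = 134.5 kJ.
Reservoir entropy changes: ΔS_H = −Q_H/T_H = −177/606.00 = -0.2921 kJ/K and ΔS_C = +Q_C/T_C = 134.5/295.37 = 0.4554 kJ/K.
ΔS_univ = −Q_H/T_H + Q_C/T_C = 0.1633 kJ/K (> 0, since η = 0.24 < η_Carnot = 0.513).

ΔS_univ ≈ 0.1633 kJ/K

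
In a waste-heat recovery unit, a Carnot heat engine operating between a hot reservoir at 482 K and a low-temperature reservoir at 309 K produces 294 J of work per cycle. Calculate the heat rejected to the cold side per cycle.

Q_C ≈ 525 J

For a reversible engine, η = 1 − T_C/T_H = 1 − 309.00/482.00 = 0.3589.
Since Q_C/Q_H = T_C/T_H and Q_H = W/η, Q_C = W·T_C/(T_H − T_C) = 294 × 309.00/173.00 = 525 J.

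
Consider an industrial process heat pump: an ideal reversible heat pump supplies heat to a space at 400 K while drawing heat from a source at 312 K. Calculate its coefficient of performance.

COP_HP ≈ 4.545

The Carnot heat-pump COP is COP_HP = T_H/(T_H − T_C) = 400.00/(400.00 − 312.00) = 4.545.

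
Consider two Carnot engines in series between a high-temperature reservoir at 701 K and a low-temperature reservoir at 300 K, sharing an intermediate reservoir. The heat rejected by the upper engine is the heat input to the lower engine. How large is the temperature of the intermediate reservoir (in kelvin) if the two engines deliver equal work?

T_m ≈ 500.5 K

For reversible stages Q_m = Q_H·(T_m/T_H). Setting W₁ = Q_H(1 − T_m/T_H) equal to W₂ = Q_m(1 − T_C/T_m) = Q_H·(T_m − T_C)/T_H gives T_H − T_m = T_m − T_C, so T_m = (T_H + T_C)/2 = (701.00 + 300.00)/2 = 500.5 K.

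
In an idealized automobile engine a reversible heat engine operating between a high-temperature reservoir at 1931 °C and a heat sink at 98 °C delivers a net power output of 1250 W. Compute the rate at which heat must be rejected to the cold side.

T_H = 1931 °C → 1931 + 273.15 = 2204.15 K.
T_C = 98 °C → 98 + 273.15 = 371.15 K.
Carnot efficiency: η = 1 − T_C/T_H = 1 − 371.15/2204.15 = 0.8316.
Since Q_C/Q_H = T_C/T_H and Q_H = W/η, Q_C = W·T_C/(T_H − T_C) = 1250 × 371.15/1833.00 = 253 W.

Q̇_C ≈ 253 W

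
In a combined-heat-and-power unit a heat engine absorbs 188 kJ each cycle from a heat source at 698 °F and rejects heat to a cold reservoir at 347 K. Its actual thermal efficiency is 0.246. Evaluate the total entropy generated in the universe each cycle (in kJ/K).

T_H = 698 °F → (698 − 32) × 5/9 = 370.00 °C = 643.15 K.
W = η·Q_H = 0.246 × 188 = 46.25 kJ, so Q_C = Q_H − W = 141.8 kJ.
The hot reservoir loses entropy Q_H/T_H = 188/643.15 = 0.2923 kJ/K; the cold reservoir gains Q_C/T_C = 141.8/347.00 = 0.4085 kJ/K.
ΔS_univ = −Q_H/T_H + Q_C/T_C = 0.1162 kJ/K (> 0, since η = 0.246 < η_Carnot = 0.460).

ΔS_univ ≈ 0.1162 kJ/K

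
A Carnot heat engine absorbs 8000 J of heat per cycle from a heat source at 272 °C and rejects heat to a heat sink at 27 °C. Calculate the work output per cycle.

W ≈ 3600 J

T_H = 272 °C → 272 + 273.15 = 545.15 K.
T_C = 27 °C → 27 + 273.15 = 300.15 K.
The Carnot efficiency is η = 1 − T_C/T_H = 1 − 300.15/545.15 = 0.4494.
W = η·Q_H = 0.4494 × 8000 = 3600 J.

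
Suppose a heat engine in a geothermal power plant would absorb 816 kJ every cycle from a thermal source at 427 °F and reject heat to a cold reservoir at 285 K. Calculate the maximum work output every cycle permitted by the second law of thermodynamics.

W_max ≈ 344 kJ

T_H = 427 °F → (427 − 32) × 5/9 = 219.44 °C = 492.59 K.
The upper bound on efficiency is η_max = 1 − T_C/T_H = 1 − 285.00/492.59 = 0.4214.
W_max = η_max · Q_H = 0.4214 × 816 = 344 kJ.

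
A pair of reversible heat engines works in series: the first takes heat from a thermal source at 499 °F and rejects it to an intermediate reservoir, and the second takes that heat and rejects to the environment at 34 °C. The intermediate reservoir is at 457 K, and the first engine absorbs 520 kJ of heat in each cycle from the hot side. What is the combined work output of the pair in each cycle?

T_H = 499 °F → (499 − 32) × 5/9 = 259.44 °C = 532.59 K.
T_C = 34 °C → 34 + 273.15 = 307.15 K.
Two reversible stages in series are equivalent to a single Carnot engine between T_H and T_C, so η_total = 1 − T_C/T_H = 1 − 307.15/532.59 = 0.4233.
W_total = η_total · Q_H = 0.4233 × 520 = 220.1 kJ.

W_total ≈ 220.1 kJ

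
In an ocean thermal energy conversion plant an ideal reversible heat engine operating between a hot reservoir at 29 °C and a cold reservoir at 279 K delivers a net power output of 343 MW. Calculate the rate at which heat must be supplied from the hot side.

T_H = 29 °C → 29 + 273.15 = 302.15 K.
The Carnot efficiency is η = 1 − T_C/T_H = 1 − 279.00/302.15 = 0.0766.
Q_H = W/η = 343/0.0766 = 4480 MW.

Q̇_H ≈ 4480 MW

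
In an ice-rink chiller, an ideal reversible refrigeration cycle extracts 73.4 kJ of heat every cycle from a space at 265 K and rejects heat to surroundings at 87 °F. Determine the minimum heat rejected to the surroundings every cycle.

T_H = 87 °F → (87 − 32) × 5/9 = 30.56 °C = 303.71 K.
For a reversible cycle Q_H/Q_C = T_H/T_C, so Q_H = Q_C·T_H/T_C = 73.4 × 303.71/265.00 = 84.1 kJ.

Q_H ≈ 84.1 kJ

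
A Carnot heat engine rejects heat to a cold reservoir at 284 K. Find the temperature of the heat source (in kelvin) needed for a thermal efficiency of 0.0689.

T_H ≈ 305.0 K

From η = 1 − T_C/T_H, solving for T_H gives T_H = T_C/(1 − η) = 284.00/(1 − 0.0689) = 305.0 K.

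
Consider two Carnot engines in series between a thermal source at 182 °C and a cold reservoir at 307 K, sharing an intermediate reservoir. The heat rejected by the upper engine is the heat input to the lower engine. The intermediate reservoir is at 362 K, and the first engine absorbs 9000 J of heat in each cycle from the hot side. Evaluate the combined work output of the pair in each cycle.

T_H = 182 °C → 182 + 273.15 = 455.15 K.
Two reversible stages in series are equivalent to a single Carnot engine between T_H and T_C, so η_total = 1 − T_C/T_H = 1 − 307.00/455.15 = 0.3255.
W_total = η_total · Q_H = 0.3255 × 9000 = 2929 J.

W_total ≈ 2929 J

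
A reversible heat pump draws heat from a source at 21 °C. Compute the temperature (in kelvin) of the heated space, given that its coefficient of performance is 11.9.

T_H ≈ 321.1 K

T_C = 21 °C → 21 + 273.15 = 294.15 K.
COP_HP = T_H/(T_H − T_C) ⇒ T_H = T_C·COP_HP/(COP_HP − 1) = 294.15 × 11.9/(11.9 − 1) = 321.1 K.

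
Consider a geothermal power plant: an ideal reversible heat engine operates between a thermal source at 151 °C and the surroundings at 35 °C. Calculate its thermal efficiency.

T_H = 151 °C → 151 + 273.15 = 424.15 K.
T_C = 35 °C → 35 + 273.15 = 308.15 K.
For a reversible engine, η = 1 − T_C/T_H = 1 − 308.15/424.15 = 0.273.

η ≈ 0.273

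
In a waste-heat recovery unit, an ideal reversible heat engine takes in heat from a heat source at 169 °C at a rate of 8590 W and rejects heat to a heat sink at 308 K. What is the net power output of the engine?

Ẇ ≈ 2606 W

T_H = 169 °C → 169 + 273.15 = 442.15 K.
η_rev = 1 − T_C/T_H = 1 − 308.00/442.15 = 0.3034.
W = η·Q_H = 0.3034 × 8590 = 2606 W.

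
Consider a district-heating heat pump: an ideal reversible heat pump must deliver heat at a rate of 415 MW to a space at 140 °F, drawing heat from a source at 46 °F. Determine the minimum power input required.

Ẇ_in ≈ 65.1 MW

T_H = 140 °F → (140 − 32) × 5/9 = 60.00 °C = 333.15 K.
T_C = 46 °F → (46 − 32) × 5/9 = 7.78 °C = 280.93 K.
COP_HP = T_H/(T_H − T_C) = 333.15/52.22 = 6.3795.
W = Q_H/COP_HP = 415/6.3795 = 65.1 MW.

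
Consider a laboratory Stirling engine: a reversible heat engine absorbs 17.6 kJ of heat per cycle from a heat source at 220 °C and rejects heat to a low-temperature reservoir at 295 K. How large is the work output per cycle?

W ≈ 7.07 kJ

T_H = 220 °C → 220 + 273.15 = 493.15 K.
Carnot efficiency: η = 1 − T_C/T_H = 1 − 295.00/493.15 = 0.4018.
W = η·Q_H = 0.4018 × 17.6 = 7.07 kJ.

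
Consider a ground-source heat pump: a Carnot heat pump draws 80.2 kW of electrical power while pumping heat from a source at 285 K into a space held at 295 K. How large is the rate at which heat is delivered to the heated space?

Q̇_H ≈ 2370 kW

The Carnot heat-pump COP is COP_HP = T_H/(T_H − T_C) = 295.00/10.00 = 29.5000.
Q_H = COP_HP · W = 29.5000 × 80.2 = 2370 kW.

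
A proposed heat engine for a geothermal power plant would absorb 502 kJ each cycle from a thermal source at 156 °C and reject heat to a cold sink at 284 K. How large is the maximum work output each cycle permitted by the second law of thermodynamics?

T_H = 156 °C → 156 + 273.15 = 429.15 K.
By the Carnot theorem, η_max = 1 − T_C/T_H = 1 − 284.00/429.15 = 0.3382.
W_max = η_max · Q_H = 0.3382 × 502 = 169.8 kJ.

W_max ≈ 169.8 kJ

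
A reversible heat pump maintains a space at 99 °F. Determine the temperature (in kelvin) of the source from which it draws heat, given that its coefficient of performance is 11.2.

T_H = 99 °F → (99 − 32) × 5/9 = 37.22 °C = 310.37 K.
COP_HP = T_H/(T_H − T_C) ⇒ T_C = T_H·(COP_HP − 1)/COP_HP = 310.37 × (11.2 − 1)/11.2 = 283 K.

T_C ≈ 283 K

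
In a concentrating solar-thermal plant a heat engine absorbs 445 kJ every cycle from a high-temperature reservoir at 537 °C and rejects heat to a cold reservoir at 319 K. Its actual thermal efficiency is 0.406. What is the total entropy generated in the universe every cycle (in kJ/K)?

T_H = 537 °C → 537 + 273.15 = 810.15 K.
W = η·Q_H = 0.406 × 445 = 180.7 kJ, so Q_C = Q_H − W = 264.3 kJ.
Entropy balance on the reservoirs: −Q_H/T_H = -0.5493 kJ/K, +Q_C/T_C = 0.8286 kJ/K.
ΔS_univ = −Q_H/T_H + Q_C/T_C = 0.279 kJ/K (> 0, since η = 0.406 < η_Carnot = 0.606).

ΔS_univ ≈ 0.279 kJ/K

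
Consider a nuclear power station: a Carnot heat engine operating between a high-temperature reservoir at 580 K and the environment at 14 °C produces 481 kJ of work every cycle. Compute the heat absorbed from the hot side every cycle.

T_C = 14 °C → 14 + 273.15 = 287.15 K.
η_rev = 1 − T_C/T_H = 1 − 287.15/580.00 = 0.5049.
Q_H = W/η = 481/0.5049 = 953 kJ.

Q_H ≈ 953 kJ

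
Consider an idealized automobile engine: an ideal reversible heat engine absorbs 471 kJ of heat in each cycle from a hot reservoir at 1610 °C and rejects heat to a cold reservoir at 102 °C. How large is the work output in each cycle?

W ≈ 377.2 kJ

T_H = 1610 °C → 1610 + 273.15 = 1883.15 K.
T_C = 102 °C → 102 + 273.15 = 375.15 K.
η_rev = 1 − T_C/T_H = 1 − 375.15/1883.15 = 0.8008.
W = η·Q_H = 0.8008 × 471 = 377.2 kJ.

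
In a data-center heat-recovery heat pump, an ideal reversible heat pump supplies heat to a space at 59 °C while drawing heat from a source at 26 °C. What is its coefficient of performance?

COP_HP ≈ 10.1

T_H = 59 °C → 59 + 273.15 = 332.15 K.
T_C = 26 °C → 26 + 273.15 = 299.15 K.
The Carnot heat-pump COP is COP_HP = T_H/(T_H − T_C) = 332.15/(332.15 − 299.15) = 10.1.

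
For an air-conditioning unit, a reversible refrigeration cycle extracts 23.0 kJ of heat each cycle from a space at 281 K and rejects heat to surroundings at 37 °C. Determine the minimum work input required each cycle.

W_in ≈ 2.39 kJ

T_H = 37 °C → 37 + 273.15 = 310.15 K.
Carnot COP: COP_R = T_C/(T_H − T_C) = 281.00/29.15 = 9.6398.
W = Q_C/COP_R = 23.0/9.6398 = 2.39 kJ.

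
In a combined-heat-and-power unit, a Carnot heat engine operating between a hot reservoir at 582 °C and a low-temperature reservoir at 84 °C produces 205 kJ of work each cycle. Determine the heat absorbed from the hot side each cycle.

Q_H ≈ 352 kJ

T_H = 582 °C → 582 + 273.15 = 855.15 K.
T_C = 84 °C → 84 + 273.15 = 357.15 K.
Carnot efficiency: η = 1 − T_C/T_H = 1 − 357.15/855.15 = 0.5824.
Q_H = W/η = 205/0.5824 = 352 kJ.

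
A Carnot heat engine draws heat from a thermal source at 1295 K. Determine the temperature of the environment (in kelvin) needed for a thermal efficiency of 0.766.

T_C ≈ 303 K

From η = 1 − T_C/T_H, T_C = T_H·(1 − η) = 1295.00 × (1 − 0.766) = 303 K.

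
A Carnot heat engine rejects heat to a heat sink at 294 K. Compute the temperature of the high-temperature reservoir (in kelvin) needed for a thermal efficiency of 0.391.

From η = 1 − T_C/T_H, solving for T_H gives T_H = T_C/(1 − η) = 294.00/(1 − 0.391) = 482.8 K.

T_H ≈ 482.8 K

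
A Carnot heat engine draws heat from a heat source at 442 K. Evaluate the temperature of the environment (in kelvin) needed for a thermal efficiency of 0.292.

From η = 1 − T_C/T_H, T_C = T_H·(1 − η) = 442.00 × (1 − 0.292) = 313 K.

T_C ≈ 313 K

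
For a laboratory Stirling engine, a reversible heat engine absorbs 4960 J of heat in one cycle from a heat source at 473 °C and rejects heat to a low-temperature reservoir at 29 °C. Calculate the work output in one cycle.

T_H = 473 °C → 473 + 273.15 = 746.15 K.
T_C = 29 °C → 29 + 273.15 = 302.15 K.
Since the cycle is reversible, η = 1 − T_C/T_H = 1 − 302.15/746.15 = 0.5951.
W = η·Q_H = 0.5951 × 4960 = 2950 J.

W ≈ 2950 J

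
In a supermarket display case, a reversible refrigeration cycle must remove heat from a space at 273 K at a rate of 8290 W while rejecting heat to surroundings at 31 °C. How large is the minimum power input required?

Ẇ_in ≈ 946 W

T_H = 31 °C → 31 + 273.15 = 304.15 K.
COP_R = T_C/(T_H − T_C) = 273.00/31.15 = 8.7640.
W = Q_C/COP_R = 8290/8.7640 = 946 W.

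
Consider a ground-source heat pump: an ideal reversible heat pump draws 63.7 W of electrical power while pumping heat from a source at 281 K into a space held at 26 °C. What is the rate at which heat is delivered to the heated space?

T_H = 26 °C → 26 + 273.15 = 299.15 K.
For a reversible heat pump, COP_HP = T_H/(T_H − T_C) = 299.15/18.15 = 16.4821.
Q_H = COP_HP · W = 16.4821 × 63.7 = 1050 W.

Q̇_H ≈ 1050 W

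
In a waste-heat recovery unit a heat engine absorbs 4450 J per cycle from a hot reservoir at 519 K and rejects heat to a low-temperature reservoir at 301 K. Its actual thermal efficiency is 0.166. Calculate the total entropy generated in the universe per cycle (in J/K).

W = η·Q_H = 0.166 × 4450 = 738.7 J, so Q_C = Q_H − W = 3711 J.
Reservoir entropy changes: ΔS_H = −Q_H/T_H = −4450/519.00 = -8.574 J/K and ΔS_C = +Q_C/T_C = 3711/301.00 = 12.33 J/K.
ΔS_univ = −Q_H/T_H + Q_C/T_C = 3.76 J/K (> 0, since η = 0.166 < η_Carnot = 0.420).

ΔS_univ ≈ 3.76 J/K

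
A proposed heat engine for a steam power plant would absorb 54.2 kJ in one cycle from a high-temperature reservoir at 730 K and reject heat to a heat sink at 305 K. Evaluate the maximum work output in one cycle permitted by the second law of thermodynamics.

W_max ≈ 31.6 kJ

No engine can exceed the Carnot limit: η_max = 1 − T_C/T_H = 1 − 305.00/730.00 = 0.5822.
W_max = η_max · Q_H = 0.5822 × 54.2 = 31.6 kJ.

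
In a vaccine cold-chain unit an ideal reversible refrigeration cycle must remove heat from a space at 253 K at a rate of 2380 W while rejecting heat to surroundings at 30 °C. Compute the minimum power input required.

T_H = 30 °C → 30 + 273.15 = 303.15 K.
Carnot COP: COP_R = T_C/(T_H − T_C) = 253.00/50.15 = 5.0449.
W = Q_C/COP_R = 2380/5.0449 = 472 W.

Ẇ_in ≈ 472 W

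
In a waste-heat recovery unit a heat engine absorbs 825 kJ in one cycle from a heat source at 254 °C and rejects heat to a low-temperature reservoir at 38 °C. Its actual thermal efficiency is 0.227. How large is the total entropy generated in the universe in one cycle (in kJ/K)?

T_H = 254 °C → 254 + 273.15 = 527.15 K.
T_C = 38 °C → 38 + 273.15 = 311.15 K.
W = η·Q_H = 0.227 × 825 = 187.3 kJ, so Q_C = Q_H − W = 637.7 kJ.
Reservoir entropy changes: ΔS_H = −Q_H/T_H = −825/527.15 = -1.565 kJ/K and ΔS_C = +Q_C/T_C = 637.7/311.15 = 2.050 kJ/K.
ΔS_univ = −Q_H/T_H + Q_C/T_C = 0.485 kJ/K (> 0, since η = 0.227 < η_Carnot = 0.410).

ΔS_univ ≈ 0.485 kJ/K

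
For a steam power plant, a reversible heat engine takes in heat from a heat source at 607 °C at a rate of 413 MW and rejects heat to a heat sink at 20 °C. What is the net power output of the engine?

Ẇ ≈ 275.4 MW

T_H = 607 °C → 607 + 273.15 = 880.15 K.
T_C = 20 °C → 20 + 273.15 = 293.15 K.
The Carnot efficiency is η = 1 − T_C/T_H = 1 − 293.15/880.15 = 0.6669.
W = η·Q_H = 0.6669 × 413 = 275.4 MW.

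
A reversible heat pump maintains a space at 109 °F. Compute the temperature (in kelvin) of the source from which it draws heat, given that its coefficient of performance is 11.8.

T_C ≈ 289 K

T_H = 109 °F → (109 − 32) × 5/9 = 42.78 °C = 315.93 K.
COP_HP = T_H/(T_H − T_C) ⇒ T_C = T_H·(COP_HP − 1)/COP_HP = 315.93 × (11.8 − 1)/11.8 = 289 K.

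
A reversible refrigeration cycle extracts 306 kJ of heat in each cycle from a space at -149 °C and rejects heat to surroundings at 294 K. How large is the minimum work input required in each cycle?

T_C = -149 °C → -149 + 273.15 = 124.15 K.
For a reversible refrigerator, COP_R = T_C/(T_H − T_C) = 124.15/169.85 = 0.7309.
W = Q_C/COP_R = 306/0.7309 = 418.6 kJ.

W_in ≈ 418.6 kJ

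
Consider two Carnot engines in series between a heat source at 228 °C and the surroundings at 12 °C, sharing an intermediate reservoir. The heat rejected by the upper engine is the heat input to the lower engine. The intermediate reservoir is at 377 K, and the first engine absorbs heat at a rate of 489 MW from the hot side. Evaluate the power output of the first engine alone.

T_H = 228 °C → 228 + 273.15 = 501.15 K.
T_C = 12 °C → 12 + 273.15 = 285.15 K.
First-stage efficiency η₁ = 1 − T_m/T_H = 1 − 377.00/501.15 = 0.2477.
W₁ = η₁·Q_H = 0.2477 × 489 = 121.1 MW.

Ẇ₁ ≈ 121.1 MW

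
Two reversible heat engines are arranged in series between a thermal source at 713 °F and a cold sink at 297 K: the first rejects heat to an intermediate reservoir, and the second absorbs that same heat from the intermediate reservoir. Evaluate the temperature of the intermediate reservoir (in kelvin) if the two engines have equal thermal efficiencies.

T_H = 713 °F → (713 − 32) × 5/9 = 378.33 °C = 651.48 K.
Equal efficiencies require 1 − T_m/T_H = 1 − T_C/T_m, i.e. T_m/T_H = T_C/T_m, so T_m = √(T_H·T_C) = √(651.48 × 297.00) = 440 K.

T_m ≈ 440 K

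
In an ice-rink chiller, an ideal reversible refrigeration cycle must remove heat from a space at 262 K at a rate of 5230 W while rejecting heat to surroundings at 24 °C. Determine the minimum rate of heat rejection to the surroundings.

T_H = 24 °C → 24 + 273.15 = 297.15 K.
For a reversible cycle Q_H/Q_C = T_H/T_C, so Q_H = Q_C·T_H/T_C = 5230 × 297.15/262.00 = 5930 W.

Q̇_H ≈ 5930 W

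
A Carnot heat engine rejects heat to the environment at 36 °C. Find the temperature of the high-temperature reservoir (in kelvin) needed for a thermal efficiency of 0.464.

T_H ≈ 577 K

T_C = 36 °C → 36 + 273.15 = 309.15 K.
From η = 1 − T_C/T_H, solving for T_H gives T_H = T_C/(1 − η) = 309.15/(1 − 0.464) = 577 K.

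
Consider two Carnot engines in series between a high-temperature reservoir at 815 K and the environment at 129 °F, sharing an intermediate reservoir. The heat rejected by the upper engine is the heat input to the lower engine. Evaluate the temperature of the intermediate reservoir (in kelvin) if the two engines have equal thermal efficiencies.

T_C = 129 °F → (129 − 32) × 5/9 = 53.89 °C = 327.04 K.
Equal efficiencies require 1 − T_m/T_H = 1 − T_C/T_m, i.e. T_m/T_H = T_C/T_m, so T_m = √(T_H·T_C) = √(815.00 × 327.04) = 516 K.

T_m ≈ 516 K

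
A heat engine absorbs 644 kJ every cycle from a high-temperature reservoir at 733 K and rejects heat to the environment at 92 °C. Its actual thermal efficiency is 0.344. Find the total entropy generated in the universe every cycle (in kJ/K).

T_C = 92 °C → 92 + 273.15 = 365.15 K.
W = η·Q_H = 0.344 × 644 = 221.5 kJ, so Q_C = Q_H − W = 422.5 kJ.
Reservoir entropy changes: ΔS_H = −Q_H/T_H = −644/733.00 = -0.8786 kJ/K and ΔS_C = +Q_C/T_C = 422.5/365.15 = 1.157 kJ/K.
ΔS_univ = −Q_H/T_H + Q_C/T_C = 0.2784 kJ/K (> 0, since η = 0.344 < η_Carnot = 0.502).

ΔS_univ ≈ 0.2784 kJ/K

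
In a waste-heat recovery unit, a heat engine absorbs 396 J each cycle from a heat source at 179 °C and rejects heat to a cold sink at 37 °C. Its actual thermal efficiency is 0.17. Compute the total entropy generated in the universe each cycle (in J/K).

ΔS_univ ≈ 0.184 J/K

T_H = 179 °C → 179 + 273.15 = 452.15 K.
T_C = 37 °C → 37 + 273.15 = 310.15 K.
W = η·Q_H = 0.17 × 396 = 67.32 J, so Q_C = Q_H − W = 328.7 J.
Reservoir entropy changes: ΔS_H = −Q_H/T_H = −396/452.15 = -0.8758 J/K and ΔS_C = +Q_C/T_C = 328.7/310.15 = 1.060 J/K.
ΔS_univ = −Q_H/T_H + Q_C/T_C = 0.184 J/K (> 0, since η = 0.17 < η_Carnot = 0.314).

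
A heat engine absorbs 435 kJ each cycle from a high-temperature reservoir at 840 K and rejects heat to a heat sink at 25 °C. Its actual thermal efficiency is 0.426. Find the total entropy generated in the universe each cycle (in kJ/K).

ΔS_univ ≈ 0.320 kJ/K

T_C = 25 °C → 25 + 273.15 = 298.15 K.
W = η·Q_H = 0.426 × 435 = 185.3 kJ, so Q_C = Q_H − W = 249.7 kJ.
The hot reservoir loses entropy Q_H/T_H = 435/840.00 = 0.5179 kJ/K; the cold reservoir gains Q_C/T_C = 249.7/298.15 = 0.8375 kJ/K.
ΔS_univ = −Q_H/T_H + Q_C/T_C = 0.320 kJ/K (> 0, since η = 0.426 < η_Carnot = 0.645).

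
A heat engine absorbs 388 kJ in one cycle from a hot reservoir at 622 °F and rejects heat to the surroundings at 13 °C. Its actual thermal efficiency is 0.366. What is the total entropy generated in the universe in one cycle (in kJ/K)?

T_H = 622 °F → (622 − 32) × 5/9 = 327.78 °C = 600.93 K.
T_C = 13 °C → 13 + 273.15 = 286.15 K.
W = η·Q_H = 0.366 × 388 = 142.0 kJ, so Q_C = Q_H − W = 246.0 kJ.
Entropy balance on the reservoirs: −Q_H/T_H = -0.6457 kJ/K, +Q_C/T_C = 0.8597 kJ/K.
ΔS_univ = −Q_H/T_H + Q_C/T_C = 0.214 kJ/K (> 0, since η = 0.366 < η_Carnot = 0.524).

ΔS_univ ≈ 0.214 kJ/K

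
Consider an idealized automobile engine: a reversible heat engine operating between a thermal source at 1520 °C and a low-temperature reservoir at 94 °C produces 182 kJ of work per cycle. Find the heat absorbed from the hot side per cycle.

T_H = 1520 °C → 1520 + 273.15 = 1793.15 K.
T_C = 94 °C → 94 + 273.15 = 367.15 K.
For a reversible engine, η = 1 − T_C/T_H = 1 − 367.15/1793.15 = 0.7952.
Q_H = W/η = 182/0.7952 = 228.9 kJ.

Q_H ≈ 228.9 kJ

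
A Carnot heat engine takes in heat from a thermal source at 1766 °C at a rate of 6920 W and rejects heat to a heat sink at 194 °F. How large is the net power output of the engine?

Ẇ ≈ 5688 W

T_H = 1766 °C → 1766 + 273.15 = 2039.15 K.
T_C = 194 °F → (194 − 32) × 5/9 = 90.00 °C = 363.15 K.
Since the cycle is reversible, η = 1 − T_C/T_H = 1 − 363.15/2039.15 = 0.8219.
W = η·Q_H = 0.8219 × 6920 = 5688 W.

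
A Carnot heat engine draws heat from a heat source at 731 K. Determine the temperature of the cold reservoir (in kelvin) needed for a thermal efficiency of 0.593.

T_C ≈ 298 K

From η = 1 − T_C/T_H, T_C = T_H·(1 − η) = 731.00 × (1 − 0.593) = 298 K.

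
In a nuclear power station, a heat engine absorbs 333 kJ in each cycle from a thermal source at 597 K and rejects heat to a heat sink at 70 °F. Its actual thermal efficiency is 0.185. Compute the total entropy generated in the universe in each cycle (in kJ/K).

ΔS_univ ≈ 0.365 kJ/K

T_C = 70 °F → (70 − 32) × 5/9 = 21.11 °C = 294.26 K.
W = η·Q_H = 0.185 × 333 = 61.60 kJ, so Q_C = Q_H − W = 271.4 kJ.
Reservoir entropy changes: ΔS_H = −Q_H/T_H = −333/597.00 = -0.5578 kJ/K and ΔS_C = +Q_C/T_C = 271.4/294.26 = 0.9223 kJ/K.
ΔS_univ = −Q_H/T_H + Q_C/T_C = 0.365 kJ/K (> 0, since η = 0.185 < η_Carnot = 0.507).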